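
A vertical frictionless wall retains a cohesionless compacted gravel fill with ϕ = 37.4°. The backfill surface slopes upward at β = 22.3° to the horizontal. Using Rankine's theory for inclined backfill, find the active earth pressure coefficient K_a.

0.298

K_a = cos β · (cos β − √(cos²β − cos²φ)) / (cos β + √(cos²β − cos²φ)).
cos β = 0.9252, cos φ = 0.7944, √(cos²β − cos²φ) = 0.4743.
K_a = 0.9252 × (0.9252 − 0.4743)/(0.9252 + 0.4743) = 0.2981.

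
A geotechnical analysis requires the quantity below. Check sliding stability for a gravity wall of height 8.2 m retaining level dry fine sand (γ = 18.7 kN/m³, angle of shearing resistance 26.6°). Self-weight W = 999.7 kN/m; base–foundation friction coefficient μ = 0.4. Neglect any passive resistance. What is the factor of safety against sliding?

K_a = tan²(45° − 26.6°/2) = 0.3814.
P_a = ½K_aγH² = 0.5×0.3814×18.7×8.2² = 239.8 kN/m, acting at H/3 = 2.733 m above the base.
FS_sliding = μW / P_a = 0.4×999.7 / 239.8 = 1.667.

1.67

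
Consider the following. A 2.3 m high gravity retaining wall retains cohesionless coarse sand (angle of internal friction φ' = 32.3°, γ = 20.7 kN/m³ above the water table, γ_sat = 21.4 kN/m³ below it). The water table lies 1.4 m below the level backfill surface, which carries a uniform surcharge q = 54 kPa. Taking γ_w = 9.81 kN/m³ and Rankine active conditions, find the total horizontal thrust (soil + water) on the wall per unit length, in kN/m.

57.2 kN/m

K_a = tan²(45° − φ/2) = 0.3035.
γ' = 21.4 − 9.81 = 11.59 kN/m³. h₂ = H − d_w = 0.9 m.
σ'_h: at surface K_a·q = 16.39; at WT K_a(q+γd_w) = 25.18; at base K_a(q+γd_w+γ'h₂) = 28.35 kPa.
P₁ = ½(16.39+25.18)×1.4 = 29.10; P₂ = ½(25.18+28.35)×0.9 = 24.09; P_w = ½γ_w h₂² = 3.973.
Total = 29.10+24.09+3.973 = 57.16 kN/m.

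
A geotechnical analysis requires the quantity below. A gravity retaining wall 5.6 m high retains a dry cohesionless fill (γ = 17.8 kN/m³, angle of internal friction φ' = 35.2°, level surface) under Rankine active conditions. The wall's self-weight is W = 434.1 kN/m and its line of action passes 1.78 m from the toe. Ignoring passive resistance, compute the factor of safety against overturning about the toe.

5.52

K_a = tan²(45° − 35.2°/2) = 0.2687.
P_a = ½K_aγH² = 0.5×0.2687×17.8×5.6² = 74.99 kN/m, acting at H/3 = 1.867 m above the base.
Overturning moment M_o = P_a × H/3 = 74.99 × 1.867 = 140.0.
Resisting moment M_r = W × 1.78 = 434.1 × 1.78 = 772.7.
FS_overturning = M_r/M_o = 772.7/140.0 = 5.520.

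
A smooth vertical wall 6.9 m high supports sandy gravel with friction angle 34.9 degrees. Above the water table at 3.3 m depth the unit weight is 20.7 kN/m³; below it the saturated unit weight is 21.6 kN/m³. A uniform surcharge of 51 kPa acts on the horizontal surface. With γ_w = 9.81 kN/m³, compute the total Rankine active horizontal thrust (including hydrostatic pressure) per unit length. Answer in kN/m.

K_a = tan²(45° − φ/2) = 0.2721.
γ' = 21.6 − 9.81 = 11.79 kN/m³. h₂ = H − d_w = 3.6 m.
σ'_h: at surface K_a·q = 13.88; at WT K_a(q+γd_w) = 32.47; at base K_a(q+γd_w+γ'h₂) = 44.02 kPa.
P₁ = ½(13.88+32.47)×3.3 = 76.48; P₂ = ½(32.47+44.02)×3.6 = 137.7; P_w = ½γ_w h₂² = 63.57.
Total = 76.48+137.7+63.57 = 277.7 kN/m.

278 kN/m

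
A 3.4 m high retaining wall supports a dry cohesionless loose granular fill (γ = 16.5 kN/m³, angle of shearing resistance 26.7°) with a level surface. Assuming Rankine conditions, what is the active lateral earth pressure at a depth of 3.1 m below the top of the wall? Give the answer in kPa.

19.4 kPa

K_a = (1 − sin φ)/(1 + sin φ) = 0.3800.
σ_h = K_a γ z = 0.3800 × 16.5 × 3.1 = 19.43 kPa.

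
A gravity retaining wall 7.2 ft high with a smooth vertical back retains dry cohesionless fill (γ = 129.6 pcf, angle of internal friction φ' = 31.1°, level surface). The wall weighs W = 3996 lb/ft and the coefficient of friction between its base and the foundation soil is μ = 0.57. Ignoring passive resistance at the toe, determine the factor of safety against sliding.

K_a = tan²(45° − 31.1°/2) = 0.3188.
P_a = ½K_aγH² = 0.5×0.3188×129.6×7.2² = 1071 lb/ft, acting at H/3 = 2.400 ft above the base.
FS_sliding = μW / P_a = 0.57×3996 / 1071 = 2.127.

2.13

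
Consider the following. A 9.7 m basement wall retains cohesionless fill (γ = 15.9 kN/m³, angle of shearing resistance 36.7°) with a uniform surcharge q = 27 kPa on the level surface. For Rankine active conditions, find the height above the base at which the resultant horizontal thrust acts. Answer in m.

K_a = 0.2519.
Triangular part P₁ = ½K_aγH² = 188.4 at H/3 = 3.233 m; rectangular part P₂ = K_a q H = 65.96 at H/2 = 4.850 m.
ȳ = (P₁·3.233 + P₂·4.850)/(P₁+P₂) = 3.653 m.

3.65 m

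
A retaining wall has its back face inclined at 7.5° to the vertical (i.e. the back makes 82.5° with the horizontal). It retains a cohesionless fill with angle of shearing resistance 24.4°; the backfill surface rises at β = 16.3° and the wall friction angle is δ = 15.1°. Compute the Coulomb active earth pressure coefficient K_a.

0.585

K_a = sin²(α+φ) / [sin²α · sin(α−δ) · (1 + √{sin(φ+δ)sin(φ−β) / (sin(α−δ)sin(α+β))})²].
With α = 82.5°, φ = 24.4°, δ = 15.1°, β = 16.3°: K_a = 0.5848.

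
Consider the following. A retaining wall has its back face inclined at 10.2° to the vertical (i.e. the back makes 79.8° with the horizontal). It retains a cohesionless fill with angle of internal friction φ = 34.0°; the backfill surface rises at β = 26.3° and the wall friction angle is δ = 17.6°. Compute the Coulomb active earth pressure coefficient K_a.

K_a = sin²(α+φ) / [sin²α · sin(α−δ) · (1 + √{sin(φ+δ)sin(φ−β) / (sin(α−δ)sin(α+β))})²].
With α = 79.8°, φ = 34.0°, δ = 17.6°, β = 26.3°: K_a = 0.5349.

0.535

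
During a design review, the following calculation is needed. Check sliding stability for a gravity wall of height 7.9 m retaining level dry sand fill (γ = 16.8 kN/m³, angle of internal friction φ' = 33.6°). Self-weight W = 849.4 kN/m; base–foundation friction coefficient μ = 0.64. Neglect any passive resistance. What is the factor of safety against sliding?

3.61

K_a = tan²(45° − 33.6°/2) = 0.2875.
P_a = ½K_aγH² = 0.5×0.2875×16.8×7.9² = 150.7 kN/m, acting at H/3 = 2.633 m above the base.
FS_sliding = μW / P_a = 0.64×849.4 / 150.7 = 3.607.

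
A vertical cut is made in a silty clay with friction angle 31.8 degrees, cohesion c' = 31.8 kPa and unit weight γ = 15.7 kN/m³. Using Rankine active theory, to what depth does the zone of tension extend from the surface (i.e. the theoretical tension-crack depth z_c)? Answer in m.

K_a = tan²(45° − 31.8°/2) = 0.3098; √K_a = 0.5566.
The active pressure is zero where K_a γ z = 2c√K_a, so z_c = 2c/(γ√K_a) = 2×31.8/(15.7×0.5566) = 7.278 m.

7.28 m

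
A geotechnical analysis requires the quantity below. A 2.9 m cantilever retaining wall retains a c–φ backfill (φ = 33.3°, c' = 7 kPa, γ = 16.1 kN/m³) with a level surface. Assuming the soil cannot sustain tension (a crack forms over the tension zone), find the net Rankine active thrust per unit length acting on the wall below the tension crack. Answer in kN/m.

K_a = 0.2911; √K_a = 0.5396.
Tension-crack depth z_c = 2c/(γ√K_a) = 2×7/(16.1×0.5396) = 1.612 m.
σ_a at base = K_a γ H − 2c√K_a = 0.2911×16.1×2.9 − 2×7×0.5396 = 6.039 kPa.
P_a = ½ × 6.039 × (H − z_c) = 0.5×6.039×1.288 = 3.890 kN/m.

3.89 kN/m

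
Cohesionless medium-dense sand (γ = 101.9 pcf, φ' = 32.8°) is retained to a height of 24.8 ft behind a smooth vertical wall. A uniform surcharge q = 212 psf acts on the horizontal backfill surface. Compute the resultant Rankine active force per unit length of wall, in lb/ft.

K_a = tan²(45° − φ/2) = 0.2973.
Soil triangle: ½ K_a γ H² = 0.5×0.2973×101.9×24.8² = 9315 lb/ft.
Surcharge rectangle: K_a q H = 0.2973×212×24.8 = 1563 lb/ft.
Total = 9315 + 1563 = 10880 lb/ft.

10900 lb/ft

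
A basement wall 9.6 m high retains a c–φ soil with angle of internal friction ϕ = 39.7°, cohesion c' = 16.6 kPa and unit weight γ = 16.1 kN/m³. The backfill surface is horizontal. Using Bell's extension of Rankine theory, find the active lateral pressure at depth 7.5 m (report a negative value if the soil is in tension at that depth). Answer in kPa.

K_a = (1 − sin φ)/(1 + sin φ) = 0.2204.
σ_a = K_a γ z − 2c√K_a = 0.2204×16.1×7.5 − 2×16.6×0.4695 = 11.03 kPa.

11.0 kPa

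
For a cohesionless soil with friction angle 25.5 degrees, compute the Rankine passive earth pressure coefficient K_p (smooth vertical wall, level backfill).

2.51

K_p = (1 + sin φ)/(1 − sin φ) = tan²(45° + 25.5°/2) = 2.512.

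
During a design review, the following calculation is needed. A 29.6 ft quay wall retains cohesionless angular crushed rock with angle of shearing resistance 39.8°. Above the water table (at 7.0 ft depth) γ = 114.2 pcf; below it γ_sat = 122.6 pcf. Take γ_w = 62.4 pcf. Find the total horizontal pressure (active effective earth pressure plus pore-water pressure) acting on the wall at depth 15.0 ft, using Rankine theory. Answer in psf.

780 psf

K_a = (1 − sin φ)/(1 + sin φ) = 0.2194.
γ' = 122.6 − 62.4 = 60.20 pcf.
Effective vertical stress at 15.0 ft: σ'_v = 114.2×7.0 + 60.20×8.00 = 1281 psf.
σ'_h = K_a σ'_v = 0.2194 × 1281 = 281.1 psf; u = γ_w × 8.00 = 499.2 psf.
Total σ_h = 281.1 + 499.2 = 780.3 psf.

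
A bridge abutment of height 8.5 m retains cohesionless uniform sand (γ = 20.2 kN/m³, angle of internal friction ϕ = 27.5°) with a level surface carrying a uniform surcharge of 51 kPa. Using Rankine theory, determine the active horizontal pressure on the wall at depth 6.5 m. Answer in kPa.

67.1 kPa

K_a = (1 − sin φ)/(1 + sin φ) = 0.3682.
σ_v = γz + q = 20.2 × 6.5 + 51 = 182.3 kPa.
σ_h = K_a σ_v = 0.3682 × 182.3 = 67.13 kPa.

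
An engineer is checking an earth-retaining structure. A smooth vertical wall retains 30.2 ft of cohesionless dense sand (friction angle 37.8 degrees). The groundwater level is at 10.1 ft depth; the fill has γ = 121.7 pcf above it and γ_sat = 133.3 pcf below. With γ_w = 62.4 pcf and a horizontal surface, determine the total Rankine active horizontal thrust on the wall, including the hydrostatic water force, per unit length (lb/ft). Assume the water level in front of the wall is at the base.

K_a = tan²(45° − φ/2) = 0.2400.
γ' = 133.3 − 62.4 = 70.90 pcf. Depth below WT = 20.1 ft.
σ'_h at WT = K_a γ d_w = 295.0 psf; at base = 295.0 + K_a γ' × 20.1 = 637.0 psf.
P₁ (0–10.1 ft) = ½×295.0×10.1 = 1490. P₂ (10.1–30.2 ft) = ½(295.0+637.0)×20.1 = 9367.
P_w = ½ γ_w h₂² = 0.5×62.4×20.1² = 12610. Total = 1490+9367+12610 = 23460 lb/ft.

23500 lb/ft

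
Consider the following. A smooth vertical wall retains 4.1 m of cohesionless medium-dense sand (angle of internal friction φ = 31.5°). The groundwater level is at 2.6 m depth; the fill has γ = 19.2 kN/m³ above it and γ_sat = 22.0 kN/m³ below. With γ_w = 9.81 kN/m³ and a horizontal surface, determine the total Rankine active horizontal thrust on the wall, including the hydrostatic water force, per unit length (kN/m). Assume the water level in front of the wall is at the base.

K_a = tan²(45° − φ/2) = 0.3136.
γ' = 22.0 − 9.81 = 12.19 kN/m³. Depth below WT = 1.5 m.
σ'_h at WT = K_a γ d_w = 15.66 kPa; at base = 15.66 + K_a γ' × 1.5 = 21.39 kPa.
P₁ (0–2.6 m) = ½×15.66×2.6 = 20.35. P₂ (2.6–4.1 m) = ½(15.66+21.39)×1.5 = 27.79.
P_w = ½ γ_w h₂² = 0.5×9.81×1.5² = 11.04. Total = 20.35+27.79+11.04 = 59.18 kN/m.

59.2 kN/m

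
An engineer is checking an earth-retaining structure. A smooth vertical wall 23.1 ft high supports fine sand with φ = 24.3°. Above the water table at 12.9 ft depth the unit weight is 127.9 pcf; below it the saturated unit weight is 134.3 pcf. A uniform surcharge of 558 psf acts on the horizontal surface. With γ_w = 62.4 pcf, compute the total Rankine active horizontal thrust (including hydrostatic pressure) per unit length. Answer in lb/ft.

K_a = tan²(45° − φ/2) = 0.4169.
γ' = 134.3 − 62.4 = 71.90 pcf. h₂ = H − d_w = 10.2 ft.
σ'_h: at surface K_a·q = 232.6; at WT K_a(q+γd_w) = 920.5; at base K_a(q+γd_w+γ'h₂) = 1226 psf.
P₁ = ½(232.6+920.5)×12.9 = 7438; P₂ = ½(920.5+1226)×10.2 = 10950; P_w = ½γ_w h₂² = 3246.
Total = 7438+10950+3246 = 21630 lb/ft.

21600 lb/ft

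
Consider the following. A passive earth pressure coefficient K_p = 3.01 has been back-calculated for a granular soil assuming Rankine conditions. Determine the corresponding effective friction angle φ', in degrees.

30.1°

K_p = (1+sin φ)/(1−sin φ) ⇒ sin φ = (K_p − 1)/(K_p + 1) = 0.5012.
φ = arcsin(0.5012) = 30.08°.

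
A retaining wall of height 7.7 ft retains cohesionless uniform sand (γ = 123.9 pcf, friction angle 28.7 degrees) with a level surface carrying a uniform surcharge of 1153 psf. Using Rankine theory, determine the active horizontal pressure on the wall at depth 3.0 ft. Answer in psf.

535 psf

K_a = (1 − sin φ)/(1 + sin φ) = 0.3511.
σ_v = γz + q = 123.9 × 3.0 + 1153 = 1525 psf.
σ_h = K_a σ_v = 0.3511 × 1525 = 535.4 psf.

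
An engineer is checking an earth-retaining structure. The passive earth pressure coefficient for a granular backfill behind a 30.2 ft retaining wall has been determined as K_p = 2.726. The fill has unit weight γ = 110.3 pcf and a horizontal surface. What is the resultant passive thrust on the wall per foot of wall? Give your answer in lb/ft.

137000 lb/ft

P = ½ K_p γ H² = 0.5 × 2.726 × 110.3 × 30.2² = 137100 lb/ft.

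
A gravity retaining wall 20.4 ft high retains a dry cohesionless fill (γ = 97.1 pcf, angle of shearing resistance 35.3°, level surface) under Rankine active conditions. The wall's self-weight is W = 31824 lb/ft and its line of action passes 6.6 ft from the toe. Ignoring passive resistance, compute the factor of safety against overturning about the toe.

5.71

K_a = tan²(45° − 35.3°/2) = 0.2675.
P_a = ½K_aγH² = 0.5×0.2675×97.1×20.4² = 5406 lb/ft, acting at H/3 = 6.800 ft above the base.
Overturning moment M_o = P_a × H/3 = 5406 × 6.800 = 36760.
Resisting moment M_r = W × 6.6 = 31824 × 6.6 = 210000.
FS_overturning = M_r/M_o = 210000/36760 = 5.714.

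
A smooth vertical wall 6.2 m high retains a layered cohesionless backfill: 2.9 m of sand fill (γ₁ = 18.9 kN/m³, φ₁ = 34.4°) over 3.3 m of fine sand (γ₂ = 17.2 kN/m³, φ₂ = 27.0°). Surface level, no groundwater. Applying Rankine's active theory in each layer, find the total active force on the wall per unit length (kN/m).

K_a1 = tan²(45°−34.4°/2) = 0.2780; K_a2 = tan²(45°−27.0°/2) = 0.3755.
Layer 1: σ at base = K_a1 γ₁ h₁ = 15.24 kPa; P₁ = ½×15.24×2.9 = 22.09.
Layer 2: σ_v at top = γ₁h₁ = 54.81; σ_h top = K_a2×54.81 = 20.58; σ_h base = K_a2×(54.81+17.2×3.3) = 41.90.
P₂ = ½(20.58+41.90)×3.3 = 103.1. Total P_a = 22.09+103.1 = 125.2 kN/m.

125 kN/m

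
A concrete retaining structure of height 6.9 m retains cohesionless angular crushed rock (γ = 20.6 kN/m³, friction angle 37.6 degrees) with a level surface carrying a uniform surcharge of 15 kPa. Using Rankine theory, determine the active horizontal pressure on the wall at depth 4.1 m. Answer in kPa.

24.1 kPa

K_a = (1 − sin φ)/(1 + sin φ) = 0.2421.
σ_v = γz + q = 20.6 × 4.1 + 15 = 99.46 kPa.
σ_h = K_a σ_v = 0.2421 × 99.46 = 24.08 kPa.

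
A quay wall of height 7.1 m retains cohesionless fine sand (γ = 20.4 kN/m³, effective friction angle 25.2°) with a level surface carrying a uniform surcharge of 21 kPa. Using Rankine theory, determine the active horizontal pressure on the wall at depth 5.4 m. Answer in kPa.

K_a = (1 − sin φ)/(1 + sin φ) = 0.4027.
σ_v = γz + q = 20.4 × 5.4 + 21 = 131.2 kPa.
σ_h = K_a σ_v = 0.4027 × 131.2 = 52.82 kPa.

52.8 kPa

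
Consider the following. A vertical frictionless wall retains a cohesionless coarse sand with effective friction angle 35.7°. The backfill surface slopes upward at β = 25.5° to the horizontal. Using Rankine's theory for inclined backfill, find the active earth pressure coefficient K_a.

K_a = cos β · (cos β − √(cos²β − cos²φ)) / (cos β + √(cos²β − cos²φ)).
cos β = 0.9026, cos φ = 0.8121, √(cos²β − cos²φ) = 0.3939.
K_a = 0.9026 × (0.9026 − 0.3939)/(0.9026 + 0.3939) = 0.3541.

0.354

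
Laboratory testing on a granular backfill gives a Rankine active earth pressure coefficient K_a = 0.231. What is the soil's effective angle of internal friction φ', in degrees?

K_a = tan²(45° − φ/2) ⇒ 45° − φ/2 = arctan(√0.231) = 25.67°.
φ = 2(45° − 25.67°) = 38.66°.

38.7°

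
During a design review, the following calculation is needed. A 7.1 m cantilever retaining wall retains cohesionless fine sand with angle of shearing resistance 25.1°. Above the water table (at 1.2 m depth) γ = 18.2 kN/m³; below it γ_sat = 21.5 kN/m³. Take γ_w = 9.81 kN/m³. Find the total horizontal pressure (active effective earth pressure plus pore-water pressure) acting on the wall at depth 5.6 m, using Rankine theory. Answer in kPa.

72.8 kPa

K_a = (1 − sin φ)/(1 + sin φ) = 0.4043.
γ' = 21.5 − 9.81 = 11.69 kN/m³.
Effective vertical stress at 5.6 m: σ'_v = 18.2×1.2 + 11.69×4.40 = 73.28 kPa.
σ'_h = K_a σ'_v = 0.4043 × 73.28 = 29.63 kPa; u = γ_w × 4.40 = 43.16 kPa.
Total σ_h = 29.63 + 43.16 = 72.79 kPa.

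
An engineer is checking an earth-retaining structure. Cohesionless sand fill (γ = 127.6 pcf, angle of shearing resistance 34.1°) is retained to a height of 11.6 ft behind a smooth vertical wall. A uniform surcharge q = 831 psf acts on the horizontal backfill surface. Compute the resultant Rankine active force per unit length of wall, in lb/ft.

K_a = tan²(45° − φ/2) = 0.2815.
Soil triangle: ½ K_a γ H² = 0.5×0.2815×127.6×11.6² = 2417 lb/ft.
Surcharge rectangle: K_a q H = 0.2815×831×11.6 = 2714 lb/ft.
Total = 2417 + 2714 = 5131 lb/ft.

5130 lb/ft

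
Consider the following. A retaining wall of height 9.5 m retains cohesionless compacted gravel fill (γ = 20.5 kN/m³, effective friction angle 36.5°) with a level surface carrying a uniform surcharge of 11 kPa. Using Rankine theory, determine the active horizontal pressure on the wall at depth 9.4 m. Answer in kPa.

51.8 kPa

K_a = (1 − sin φ)/(1 + sin φ) = 0.2541.
σ_v = γz + q = 20.5 × 9.4 + 11 = 203.7 kPa.
σ_h = K_a σ_v = 0.2541 × 203.7 = 51.75 kPa.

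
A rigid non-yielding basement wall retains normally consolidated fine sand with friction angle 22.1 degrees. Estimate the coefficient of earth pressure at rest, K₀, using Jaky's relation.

K₀ = 1 − sin φ' = 1 − sin 22.1° = 0.6238.

0.624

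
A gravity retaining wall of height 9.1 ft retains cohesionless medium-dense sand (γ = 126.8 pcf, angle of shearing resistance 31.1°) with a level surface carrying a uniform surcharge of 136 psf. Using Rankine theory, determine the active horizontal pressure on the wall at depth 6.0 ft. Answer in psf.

K_a = (1 − sin φ)/(1 + sin φ) = 0.3188.
σ_v = γz + q = 126.8 × 6.0 + 136 = 896.8 psf.
σ_h = K_a σ_v = 0.3188 × 896.8 = 285.9 psf.

286 psf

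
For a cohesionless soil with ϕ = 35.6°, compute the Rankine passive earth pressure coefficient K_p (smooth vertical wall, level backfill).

3.79

K_p = (1 + sin φ)/(1 − sin φ) = tan²(45° + 35.6°/2) = 3.786.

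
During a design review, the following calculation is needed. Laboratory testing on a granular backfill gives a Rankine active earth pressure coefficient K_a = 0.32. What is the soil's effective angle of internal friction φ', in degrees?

K_a = tan²(45° − φ/2) ⇒ 45° − φ/2 = arctan(√0.32) = 29.50°.
φ = 2(45° − 29.50°) = 31.01°.

31.0°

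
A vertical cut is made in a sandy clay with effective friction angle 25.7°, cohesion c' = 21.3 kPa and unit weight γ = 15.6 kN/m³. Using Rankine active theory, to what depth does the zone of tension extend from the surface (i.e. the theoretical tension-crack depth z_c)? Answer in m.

K_a = tan²(45° − 25.7°/2) = 0.3950; √K_a = 0.6285.
The active pressure is zero where K_a γ z = 2c√K_a, so z_c = 2c/(γ√K_a) = 2×21.3/(15.6×0.6285) = 4.345 m.

4.34 m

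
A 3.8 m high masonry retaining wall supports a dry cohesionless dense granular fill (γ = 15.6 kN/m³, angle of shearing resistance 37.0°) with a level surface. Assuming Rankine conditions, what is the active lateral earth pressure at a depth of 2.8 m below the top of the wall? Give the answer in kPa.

10.9 kPa

K_a = (1 − sin φ)/(1 + sin φ) = 0.2486.
σ_h = K_a γ z = 0.2486 × 15.6 × 2.8 = 10.86 kPa.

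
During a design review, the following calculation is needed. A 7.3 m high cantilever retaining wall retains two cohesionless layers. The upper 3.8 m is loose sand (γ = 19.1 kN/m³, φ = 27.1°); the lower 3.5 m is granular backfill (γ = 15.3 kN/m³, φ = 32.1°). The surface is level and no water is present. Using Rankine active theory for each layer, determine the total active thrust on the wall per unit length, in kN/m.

158 kN/m

K_a1 = tan²(45°−27.1°/2) = 0.3741; K_a2 = tan²(45°−32.1°/2) = 0.3060.
Layer 1: σ at base = K_a1 γ₁ h₁ = 27.15 kPa; P₁ = ½×27.15×3.8 = 51.58.
Layer 2: σ_v at top = γ₁h₁ = 72.58; σ_h top = K_a2×72.58 = 22.21; σ_h base = K_a2×(72.58+15.3×3.5) = 38.60.
P₂ = ½(22.21+38.60)×3.5 = 106.4. Total P_a = 51.58+106.4 = 158.0 kN/m.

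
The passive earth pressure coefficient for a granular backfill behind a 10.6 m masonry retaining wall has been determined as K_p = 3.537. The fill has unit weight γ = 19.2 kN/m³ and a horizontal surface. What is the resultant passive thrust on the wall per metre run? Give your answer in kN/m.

P = ½ K_p γ H² = 0.5 × 3.537 × 19.2 × 10.6² = 3815 kN/m.

3820 kN/m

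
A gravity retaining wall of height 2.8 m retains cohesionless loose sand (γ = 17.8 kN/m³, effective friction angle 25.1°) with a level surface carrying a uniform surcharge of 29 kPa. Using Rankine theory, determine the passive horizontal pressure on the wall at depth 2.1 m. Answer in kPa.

K_p = (1 + sin φ)/(1 − sin φ) = 2.473.
σ_v = γz + q = 17.8 × 2.1 + 29 = 66.38 kPa.
σ_h = K_p σ_v = 2.473 × 66.38 = 164.2 kPa.

164 kPa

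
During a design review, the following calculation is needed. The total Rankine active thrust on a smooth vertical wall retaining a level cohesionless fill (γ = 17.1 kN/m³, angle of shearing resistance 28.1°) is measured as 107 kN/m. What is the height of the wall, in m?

K_a = 0.3596. P_a = ½ K_a γ H² ⇒ H = √(2P_a/(K_a γ)).
H = √(2×107/(0.3596×17.1)) = 5.899 m.

5.90 m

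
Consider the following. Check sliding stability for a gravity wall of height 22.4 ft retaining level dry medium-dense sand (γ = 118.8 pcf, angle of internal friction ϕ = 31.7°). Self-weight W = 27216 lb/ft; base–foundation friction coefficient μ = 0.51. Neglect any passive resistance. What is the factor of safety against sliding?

1.50

K_a = tan²(45° − 31.7°/2) = 0.3111.
P_a = ½K_aγH² = 0.5×0.3111×118.8×22.4² = 9271 lb/ft, acting at H/3 = 7.467 ft above the base.
FS_sliding = μW / P_a = 0.51×27216 / 9271 = 1.497.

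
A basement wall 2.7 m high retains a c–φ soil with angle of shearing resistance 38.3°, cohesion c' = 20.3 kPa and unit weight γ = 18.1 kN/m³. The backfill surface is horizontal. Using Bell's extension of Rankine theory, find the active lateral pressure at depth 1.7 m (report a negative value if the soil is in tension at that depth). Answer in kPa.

-12.4 kPa

K_a = (1 − sin φ)/(1 + sin φ) = 0.2347.
σ_a = K_a γ z − 2c√K_a = 0.2347×18.1×1.7 − 2×20.3×0.4845 = -12.45 kPa.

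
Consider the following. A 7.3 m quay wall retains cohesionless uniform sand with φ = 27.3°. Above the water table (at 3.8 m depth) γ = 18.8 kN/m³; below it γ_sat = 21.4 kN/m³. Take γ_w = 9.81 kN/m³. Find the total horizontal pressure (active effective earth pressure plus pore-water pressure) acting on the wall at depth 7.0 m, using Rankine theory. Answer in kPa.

71.7 kPa

K_a = (1 − sin φ)/(1 + sin φ) = 0.3711.
γ' = 21.4 − 9.81 = 11.59 kN/m³.
Effective vertical stress at 7.0 m: σ'_v = 18.8×3.8 + 11.59×3.20 = 108.5 kPa.
σ'_h = K_a σ'_v = 0.3711 × 108.5 = 40.28 kPa; u = γ_w × 3.20 = 31.39 kPa.
Total σ_h = 40.28 + 31.39 = 71.67 kPa.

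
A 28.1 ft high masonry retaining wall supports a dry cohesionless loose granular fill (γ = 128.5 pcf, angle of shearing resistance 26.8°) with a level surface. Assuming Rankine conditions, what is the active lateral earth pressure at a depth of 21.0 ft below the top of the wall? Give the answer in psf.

1020 psf

K_a = (1 − sin φ)/(1 + sin φ) = 0.3785.
σ_h = K_a γ z = 0.3785 × 128.5 × 21.0 = 1021 psf.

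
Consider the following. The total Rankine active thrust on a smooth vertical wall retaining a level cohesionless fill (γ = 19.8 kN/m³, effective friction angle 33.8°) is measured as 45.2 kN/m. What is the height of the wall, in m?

4.00 m

K_a = 0.2851. P_a = ½ K_a γ H² ⇒ H = √(2P_a/(K_a γ)).
H = √(2×45.2/(0.2851×19.8)) = 4.002 m.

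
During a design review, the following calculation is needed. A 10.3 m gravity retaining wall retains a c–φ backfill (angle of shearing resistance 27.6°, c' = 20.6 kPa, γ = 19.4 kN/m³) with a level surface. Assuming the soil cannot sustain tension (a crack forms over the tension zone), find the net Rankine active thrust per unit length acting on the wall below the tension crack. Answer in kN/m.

164 kN/m

K_a = 0.3668; √K_a = 0.6056.
Tension-crack depth z_c = 2c/(γ√K_a) = 2×20.6/(19.4×0.6056) = 3.507 m.
σ_a at base = K_a γ H − 2c√K_a = 0.3668×19.4×10.3 − 2×20.6×0.6056 = 48.34 kPa.
P_a = ½ × 48.34 × (H − z_c) = 0.5×48.34×6.793 = 164.2 kN/m.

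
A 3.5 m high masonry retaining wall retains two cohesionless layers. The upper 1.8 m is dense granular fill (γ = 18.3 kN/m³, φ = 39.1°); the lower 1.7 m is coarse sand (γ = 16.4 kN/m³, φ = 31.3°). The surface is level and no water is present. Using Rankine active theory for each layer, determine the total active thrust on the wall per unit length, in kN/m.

31.9 kN/m

K_a1 = tan²(45°−39.1°/2) = 0.2265; K_a2 = tan²(45°−31.3°/2) = 0.3162.
Layer 1: σ at base = K_a1 γ₁ h₁ = 7.460 kPa; P₁ = ½×7.460×1.8 = 6.714.
Layer 2: σ_v at top = γ₁h₁ = 32.94; σ_h top = K_a2×32.94 = 10.42; σ_h base = K_a2×(32.94+16.4×1.7) = 19.23.
P₂ = ½(10.42+19.23)×1.7 = 25.20. Total P_a = 6.714+25.20 = 31.91 kN/m.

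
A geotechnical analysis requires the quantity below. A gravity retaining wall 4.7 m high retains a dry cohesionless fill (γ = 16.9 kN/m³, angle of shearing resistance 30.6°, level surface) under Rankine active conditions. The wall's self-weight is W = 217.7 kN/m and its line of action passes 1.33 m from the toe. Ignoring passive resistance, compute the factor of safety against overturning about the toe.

3.04

K_a = tan²(45° − 30.6°/2) = 0.3253.
P_a = ½K_aγH² = 0.5×0.3253×16.9×4.7² = 60.73 kN/m, acting at H/3 = 1.567 m above the base.
Overturning moment M_o = P_a × H/3 = 60.73 × 1.567 = 95.14.
Resisting moment M_r = W × 1.33 = 217.7 × 1.33 = 289.5.
FS_overturning = M_r/M_o = 289.5/95.14 = 3.043.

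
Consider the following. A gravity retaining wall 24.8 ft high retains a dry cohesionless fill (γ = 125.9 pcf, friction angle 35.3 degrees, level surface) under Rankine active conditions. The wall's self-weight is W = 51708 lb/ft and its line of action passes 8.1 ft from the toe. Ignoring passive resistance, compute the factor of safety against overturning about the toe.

K_a = tan²(45° − 35.3°/2) = 0.2675.
P_a = ½K_aγH² = 0.5×0.2675×125.9×24.8² = 10360 lb/ft, acting at H/3 = 8.267 ft above the base.
Overturning moment M_o = P_a × H/3 = 10360 × 8.267 = 85630.
Resisting moment M_r = W × 8.1 = 51708 × 8.1 = 418800.
FS_overturning = M_r/M_o = 418800/85630 = 4.891.

4.89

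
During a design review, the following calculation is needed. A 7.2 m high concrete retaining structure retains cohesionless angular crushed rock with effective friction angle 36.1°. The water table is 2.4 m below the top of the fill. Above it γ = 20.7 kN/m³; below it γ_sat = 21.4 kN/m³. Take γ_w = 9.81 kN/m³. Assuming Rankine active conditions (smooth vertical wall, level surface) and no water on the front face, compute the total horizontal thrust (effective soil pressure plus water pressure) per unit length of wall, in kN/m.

K_a = tan²(45° − φ/2) = 0.2585.
γ' = 21.4 − 9.81 = 11.59 kN/m³. Depth below WT = 4.8 m.
σ'_h at WT = K_a γ d_w = 12.84 kPa; at base = 12.84 + K_a γ' × 4.8 = 27.22 kPa.
P₁ (0–2.4 m) = ½×12.84×2.4 = 15.41. P₂ (2.4–7.2 m) = ½(12.84+27.22)×4.8 = 96.16.
P_w = ½ γ_w h₂² = 0.5×9.81×4.8² = 113.0. Total = 15.41+96.16+113.0 = 224.6 kN/m.

225 kN/m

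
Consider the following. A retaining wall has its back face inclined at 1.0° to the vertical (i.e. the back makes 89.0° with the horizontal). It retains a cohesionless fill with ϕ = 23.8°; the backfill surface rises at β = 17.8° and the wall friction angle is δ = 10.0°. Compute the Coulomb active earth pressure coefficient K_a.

0.555

K_a = sin²(α+φ) / [sin²α · sin(α−δ) · (1 + √{sin(φ+δ)sin(φ−β) / (sin(α−δ)sin(α+β))})²].
With α = 89.0°, φ = 23.8°, δ = 10.0°, β = 17.8°: K_a = 0.5553.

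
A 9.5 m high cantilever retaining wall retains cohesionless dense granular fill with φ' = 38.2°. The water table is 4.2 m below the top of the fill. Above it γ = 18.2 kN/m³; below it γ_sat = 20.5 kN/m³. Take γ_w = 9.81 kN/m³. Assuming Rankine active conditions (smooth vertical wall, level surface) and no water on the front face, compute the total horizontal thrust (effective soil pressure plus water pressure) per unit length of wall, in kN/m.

K_a = tan²(45° − φ/2) = 0.2358.
γ' = 20.5 − 9.81 = 10.69 kN/m³. Depth below WT = 5.3 m.
σ'_h at WT = K_a γ d_w = 18.02 kPa; at base = 18.02 + K_a γ' × 5.3 = 31.38 kPa.
P₁ (0–4.2 m) = ½×18.02×4.2 = 37.85. P₂ (4.2–9.5 m) = ½(18.02+31.38)×5.3 = 130.9.
P_w = ½ γ_w h₂² = 0.5×9.81×5.3² = 137.8. Total = 37.85+130.9+137.8 = 306.6 kN/m.

307 kN/m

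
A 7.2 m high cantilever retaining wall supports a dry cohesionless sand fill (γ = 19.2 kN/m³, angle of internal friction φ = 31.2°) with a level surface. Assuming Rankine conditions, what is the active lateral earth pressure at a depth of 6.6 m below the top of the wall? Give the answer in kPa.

K_a = (1 − sin φ)/(1 + sin φ) = 0.3175.
σ_h = K_a γ z = 0.3175 × 19.2 × 6.6 = 40.23 kPa.

40.2 kPa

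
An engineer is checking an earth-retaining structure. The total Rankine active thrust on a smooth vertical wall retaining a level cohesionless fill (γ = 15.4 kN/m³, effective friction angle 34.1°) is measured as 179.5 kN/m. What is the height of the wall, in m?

K_a = 0.2815. P_a = ½ K_a γ H² ⇒ H = √(2P_a/(K_a γ)).
H = √(2×179.5/(0.2815×15.4)) = 9.100 m.

9.10 m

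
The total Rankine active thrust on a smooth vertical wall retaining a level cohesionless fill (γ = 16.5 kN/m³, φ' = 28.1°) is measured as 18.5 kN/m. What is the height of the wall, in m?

2.50 m

K_a = 0.3596. P_a = ½ K_a γ H² ⇒ H = √(2P_a/(K_a γ)).
H = √(2×18.5/(0.3596×16.5)) = 2.497 m.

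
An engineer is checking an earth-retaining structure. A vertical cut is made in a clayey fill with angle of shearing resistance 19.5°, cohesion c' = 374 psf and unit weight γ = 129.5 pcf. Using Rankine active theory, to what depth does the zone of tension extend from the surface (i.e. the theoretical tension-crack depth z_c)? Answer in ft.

8.17 ft

K_a = tan²(45° − 19.5°/2) = 0.4995; √K_a = 0.7067.
The active pressure is zero where K_a γ z = 2c√K_a, so z_c = 2c/(γ√K_a) = 2×374/(129.5×0.7067) = 8.173 ft.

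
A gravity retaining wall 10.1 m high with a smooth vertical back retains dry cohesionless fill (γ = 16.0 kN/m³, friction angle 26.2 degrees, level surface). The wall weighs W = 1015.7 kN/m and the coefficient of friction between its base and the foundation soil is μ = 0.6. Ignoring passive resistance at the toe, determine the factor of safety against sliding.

1.93

K_a = tan²(45° − 26.2°/2) = 0.3874.
P_a = ½K_aγH² = 0.5×0.3874×16.0×10.1² = 316.2 kN/m, acting at H/3 = 3.367 m above the base.
FS_sliding = μW / P_a = 0.6×1015.7 / 316.2 = 1.927.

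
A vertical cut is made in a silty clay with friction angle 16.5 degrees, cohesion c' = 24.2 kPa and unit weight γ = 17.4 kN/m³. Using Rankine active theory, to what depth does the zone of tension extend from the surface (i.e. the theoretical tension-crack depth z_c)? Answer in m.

3.73 m

K_a = tan²(45° − 16.5°/2) = 0.5576; √K_a = 0.7467.
The active pressure is zero where K_a γ z = 2c√K_a, so z_c = 2c/(γ√K_a) = 2×24.2/(17.4×0.7467) = 3.725 m.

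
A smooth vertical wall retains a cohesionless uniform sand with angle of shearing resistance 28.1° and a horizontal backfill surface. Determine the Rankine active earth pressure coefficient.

0.360

K_a = tan²(45° − φ/2) = tan²(30.95°) = 0.3596.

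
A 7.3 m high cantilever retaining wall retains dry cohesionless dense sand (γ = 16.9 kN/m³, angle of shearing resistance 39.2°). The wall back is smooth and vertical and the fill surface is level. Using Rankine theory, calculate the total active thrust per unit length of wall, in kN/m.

K_a = tan²(45° − φ/2) = 0.2255.
P_a = ½ K_a γ H² = 0.5 × 0.2255 × 16.9 × 7.3² = 101.5 kN/m.

102 kN/m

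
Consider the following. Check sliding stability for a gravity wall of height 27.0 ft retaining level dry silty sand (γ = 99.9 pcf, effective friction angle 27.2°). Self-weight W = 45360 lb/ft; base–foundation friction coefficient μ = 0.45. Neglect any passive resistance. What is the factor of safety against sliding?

K_a = tan²(45° − 27.2°/2) = 0.3726.
P_a = ½K_aγH² = 0.5×0.3726×99.9×27.0² = 13570 lb/ft, acting at H/3 = 9.000 ft above the base.
FS_sliding = μW / P_a = 0.45×45360 / 13570 = 1.504.

1.50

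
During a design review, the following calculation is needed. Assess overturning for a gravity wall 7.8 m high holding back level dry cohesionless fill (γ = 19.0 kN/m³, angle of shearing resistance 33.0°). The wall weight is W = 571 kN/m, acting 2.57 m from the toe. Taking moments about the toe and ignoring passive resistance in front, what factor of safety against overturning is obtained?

K_a = tan²(45° − 33.0°/2) = 0.2948.
P_a = ½K_aγH² = 0.5×0.2948×19.0×7.8² = 170.4 kN/m, acting at H/3 = 2.600 m above the base.
Overturning moment M_o = P_a × H/3 = 170.4 × 2.600 = 443.0.
Resisting moment M_r = W × 2.57 = 571 × 2.57 = 1467.
FS_overturning = M_r/M_o = 1467/443.0 = 3.312.

3.31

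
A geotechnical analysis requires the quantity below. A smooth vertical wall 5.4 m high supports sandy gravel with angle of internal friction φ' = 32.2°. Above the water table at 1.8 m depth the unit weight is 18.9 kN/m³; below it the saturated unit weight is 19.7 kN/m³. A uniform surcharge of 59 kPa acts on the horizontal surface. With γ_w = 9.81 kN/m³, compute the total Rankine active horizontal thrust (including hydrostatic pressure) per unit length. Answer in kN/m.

227 kN/m

K_a = tan²(45° − φ/2) = 0.3047.
γ' = 19.7 − 9.81 = 9.890 kN/m³. h₂ = H − d_w = 3.6 m.
σ'_h: at surface K_a·q = 17.98; at WT K_a(q+γd_w) = 28.35; at base K_a(q+γd_w+γ'h₂) = 39.20 kPa.
P₁ = ½(17.98+28.35)×1.8 = 41.69; P₂ = ½(28.35+39.20)×3.6 = 121.6; P_w = ½γ_w h₂² = 63.57.
Total = 41.69+121.6+63.57 = 226.8 kN/m.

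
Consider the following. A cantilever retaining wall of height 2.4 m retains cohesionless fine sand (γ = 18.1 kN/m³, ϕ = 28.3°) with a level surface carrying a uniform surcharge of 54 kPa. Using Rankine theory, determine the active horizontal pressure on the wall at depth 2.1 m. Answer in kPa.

32.8 kPa

K_a = (1 − sin φ)/(1 + sin φ) = 0.3568.
σ_v = γz + q = 18.1 × 2.1 + 54 = 92.01 kPa.
σ_h = K_a σ_v = 0.3568 × 92.01 = 32.83 kPa.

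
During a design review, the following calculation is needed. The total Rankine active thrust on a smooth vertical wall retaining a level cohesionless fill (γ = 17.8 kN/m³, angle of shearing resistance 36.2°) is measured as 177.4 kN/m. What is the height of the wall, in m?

8.80 m

K_a = 0.2574. P_a = ½ K_a γ H² ⇒ H = √(2P_a/(K_a γ)).
H = √(2×177.4/(0.2574×17.8)) = 8.800 m.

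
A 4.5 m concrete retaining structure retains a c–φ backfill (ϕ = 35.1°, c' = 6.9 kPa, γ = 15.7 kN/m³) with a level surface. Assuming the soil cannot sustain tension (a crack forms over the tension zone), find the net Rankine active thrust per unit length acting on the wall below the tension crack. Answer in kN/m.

K_a = 0.2698; √K_a = 0.5195.
Tension-crack depth z_c = 2c/(γ√K_a) = 2×6.9/(15.7×0.5195) = 1.692 m.
σ_a at base = K_a γ H − 2c√K_a = 0.2698×15.7×4.5 − 2×6.9×0.5195 = 11.90 kPa.
P_a = ½ × 11.90 × (H − z_c) = 0.5×11.90×2.808 = 16.70 kN/m.

16.7 kN/m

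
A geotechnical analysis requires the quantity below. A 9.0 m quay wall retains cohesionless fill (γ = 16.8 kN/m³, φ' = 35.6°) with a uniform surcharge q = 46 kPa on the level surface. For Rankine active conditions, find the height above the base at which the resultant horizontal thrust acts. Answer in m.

3.57 m

K_a = 0.2641.
Triangular part P₁ = ½K_aγH² = 179.7 at H/3 = 3.000 m; rectangular part P₂ = K_a q H = 109.3 at H/2 = 4.500 m.
ȳ = (P₁·3.000 + P₂·4.500)/(P₁+P₂) = 3.567 m.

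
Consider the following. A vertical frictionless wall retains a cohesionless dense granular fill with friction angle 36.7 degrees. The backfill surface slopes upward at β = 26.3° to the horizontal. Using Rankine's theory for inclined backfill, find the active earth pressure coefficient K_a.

K_a = cos β · (cos β − √(cos²β − cos²φ)) / (cos β + √(cos²β − cos²φ)).
cos β = 0.8965, cos φ = 0.8018, √(cos²β − cos²φ) = 0.4011.
K_a = 0.8965 × (0.8965 − 0.4011)/(0.8965 + 0.4011) = 0.3423.

0.342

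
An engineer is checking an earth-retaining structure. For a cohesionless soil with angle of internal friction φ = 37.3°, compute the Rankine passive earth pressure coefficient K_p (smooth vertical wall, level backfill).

4.08

K_p = (1 + sin φ)/(1 − sin φ) = tan²(45° + 37.3°/2) = 4.076.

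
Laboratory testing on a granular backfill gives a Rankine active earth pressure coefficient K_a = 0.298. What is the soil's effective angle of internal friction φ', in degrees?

32.7°

K_a = tan²(45° − φ/2) ⇒ 45° − φ/2 = arctan(√0.298) = 28.63°.
φ = 2(45° − 28.63°) = 32.74°.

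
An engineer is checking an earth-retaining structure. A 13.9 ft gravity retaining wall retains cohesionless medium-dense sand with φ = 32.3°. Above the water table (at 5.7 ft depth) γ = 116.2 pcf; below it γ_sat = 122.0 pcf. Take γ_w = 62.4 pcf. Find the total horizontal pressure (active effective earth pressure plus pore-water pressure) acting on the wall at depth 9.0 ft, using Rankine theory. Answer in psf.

467 psf

K_a = (1 − sin φ)/(1 + sin φ) = 0.3035.
γ' = 122.0 − 62.4 = 59.60 pcf.
Effective vertical stress at 9.0 ft: σ'_v = 116.2×5.7 + 59.60×3.30 = 859.0 psf.
σ'_h = K_a σ'_v = 0.3035 × 859.0 = 260.7 psf; u = γ_w × 3.30 = 205.9 psf.
Total σ_h = 260.7 + 205.9 = 466.6 psf.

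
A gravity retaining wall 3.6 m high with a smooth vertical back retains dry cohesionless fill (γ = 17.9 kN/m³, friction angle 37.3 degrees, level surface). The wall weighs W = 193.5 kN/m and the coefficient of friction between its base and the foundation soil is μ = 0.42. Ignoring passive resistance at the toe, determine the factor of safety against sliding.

2.86

K_a = tan²(45° − 37.3°/2) = 0.2453.
P_a = ½K_aγH² = 0.5×0.2453×17.9×3.6² = 28.46 kN/m, acting at H/3 = 1.200 m above the base.
FS_sliding = μW / P_a = 0.42×193.5 / 28.46 = 2.856.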